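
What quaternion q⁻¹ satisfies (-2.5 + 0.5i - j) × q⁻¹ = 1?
-0.3333 - 0.0667i + 0.1333j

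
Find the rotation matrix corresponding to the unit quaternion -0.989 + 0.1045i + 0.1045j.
[[0.9782, 0.0218, -0.2067], [0.0218, 0.9782, 0.2067], [0.2067, -0.2067, 0.9563]]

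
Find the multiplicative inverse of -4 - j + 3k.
-0.1538 + 0.0385j - 0.1154k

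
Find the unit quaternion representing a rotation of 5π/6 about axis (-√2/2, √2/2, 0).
0.2588 - 0.683i + 0.683j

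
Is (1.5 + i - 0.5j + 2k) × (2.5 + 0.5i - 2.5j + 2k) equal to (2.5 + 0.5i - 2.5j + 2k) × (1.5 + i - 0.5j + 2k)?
No: pq = -2 + 7.25i - 6j + 5.75k ≠ -2 - 0.75i - 4j + 10.25k = qp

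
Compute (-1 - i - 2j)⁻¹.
-0.1667 + 0.1667i + 0.3333j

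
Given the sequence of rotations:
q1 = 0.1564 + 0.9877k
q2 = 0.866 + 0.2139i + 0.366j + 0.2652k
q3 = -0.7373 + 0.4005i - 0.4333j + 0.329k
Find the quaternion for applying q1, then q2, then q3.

q2 · q1 = -0.1265 + 0.395i - 0.154j + 0.8968k
q3 · q2 · q1 = -0.4267 - 0.6798i - 0.0609j - 0.5934k
-0.4267 - 0.6798i - 0.0609j - 0.5934k


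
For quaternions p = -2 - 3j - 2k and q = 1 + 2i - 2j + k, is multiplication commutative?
No: pq = -6 - 11i - 3j + 2k ≠ -6 + 3i + 5j - 10k = qp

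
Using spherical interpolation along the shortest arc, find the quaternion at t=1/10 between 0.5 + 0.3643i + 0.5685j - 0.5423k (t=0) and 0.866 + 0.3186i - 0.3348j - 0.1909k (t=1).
0.5749 + 0.3806i + 0.4918j - 0.5317k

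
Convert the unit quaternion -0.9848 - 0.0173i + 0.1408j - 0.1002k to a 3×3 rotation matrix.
[[0.9403, -0.2022, -0.2739], [0.1925, 0.9793, -0.0623], [0.2808, 0.0059, 0.9598]]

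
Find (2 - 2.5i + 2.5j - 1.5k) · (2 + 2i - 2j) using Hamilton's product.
14 - 4i - 2j - 3k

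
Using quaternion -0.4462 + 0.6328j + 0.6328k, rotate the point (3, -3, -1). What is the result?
(-2.935, -3.092, -0.908)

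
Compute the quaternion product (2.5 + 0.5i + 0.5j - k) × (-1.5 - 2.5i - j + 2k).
-7i - 1.75j + 7.25k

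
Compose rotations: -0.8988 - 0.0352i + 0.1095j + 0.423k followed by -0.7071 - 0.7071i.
0.6107 + 0.6604i + 0.2217j - 0.3765k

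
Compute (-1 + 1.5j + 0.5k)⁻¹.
-0.2857 - 0.4286j - 0.1429k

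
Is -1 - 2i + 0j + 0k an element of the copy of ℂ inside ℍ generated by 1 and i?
Yes. The quaternion -1 - 2i has j- and k-coefficients y = z = 0, so it lies in the complex subalgebra spanned by 1 and i.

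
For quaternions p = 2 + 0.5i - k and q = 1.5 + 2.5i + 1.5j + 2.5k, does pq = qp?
No: pq = 4.25 + 7.25i - 0.75j + 4.25k ≠ 4.25 + 4.25i + 6.75j + 2.75k = qp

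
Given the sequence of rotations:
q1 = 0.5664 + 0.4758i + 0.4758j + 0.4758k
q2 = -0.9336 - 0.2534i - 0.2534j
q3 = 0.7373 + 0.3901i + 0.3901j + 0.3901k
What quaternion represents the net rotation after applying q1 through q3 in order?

q2 · q1 = -0.2877 - 0.7083i - 0.4672j - 0.4442k
q3 · q2 · q1 = 0.4197 - 0.6255i - 0.5597j - 0.3457k
0.4197 - 0.6255i - 0.5597j - 0.3457k


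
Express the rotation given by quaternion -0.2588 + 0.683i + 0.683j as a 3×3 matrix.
[[0.067, 0.933, -0.3535], [0.933, 0.067, 0.3535], [0.3535, -0.3535, -0.866]]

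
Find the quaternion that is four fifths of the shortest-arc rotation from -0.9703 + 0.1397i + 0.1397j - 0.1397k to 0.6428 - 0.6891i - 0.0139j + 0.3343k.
-0.7396 + 0.5981i + 0.0417j - 0.3057k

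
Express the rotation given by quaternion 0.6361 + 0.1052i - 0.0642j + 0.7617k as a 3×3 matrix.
[[-0.1686, -0.9825, 0.0786], [0.9555, -0.1825, -0.2316], [0.2419, 0.036, 0.9696]]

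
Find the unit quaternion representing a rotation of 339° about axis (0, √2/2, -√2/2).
-0.9833 + 0.1289j - 0.1289k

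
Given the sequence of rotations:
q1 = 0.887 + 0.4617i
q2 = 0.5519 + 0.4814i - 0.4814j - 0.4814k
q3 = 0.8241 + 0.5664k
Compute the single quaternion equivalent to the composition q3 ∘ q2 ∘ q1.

q2 · q1 = 0.2673 + 0.6818i - 0.6493j - 0.2047k
q3 · q2 · q1 = 0.3362 + 0.9296i - 0.1489j - 0.0173k
0.3362 + 0.9296i - 0.1489j - 0.0173k


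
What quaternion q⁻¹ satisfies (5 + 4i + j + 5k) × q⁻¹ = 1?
0.0746 - 0.0597i - 0.0149j - 0.0746k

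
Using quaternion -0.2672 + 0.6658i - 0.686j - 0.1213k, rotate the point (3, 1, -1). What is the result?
(-1.095, -2.984, -0.946)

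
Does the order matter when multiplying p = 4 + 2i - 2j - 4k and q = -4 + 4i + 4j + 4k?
Yes: pq = 16i + 48k ≠ 48j + 16k = qp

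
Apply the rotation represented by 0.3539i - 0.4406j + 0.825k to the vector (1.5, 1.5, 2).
(-0.424, -2.839, 0.508)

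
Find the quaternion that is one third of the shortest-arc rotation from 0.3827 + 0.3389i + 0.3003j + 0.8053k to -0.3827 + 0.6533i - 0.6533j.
0.4963 - 0.0248i + 0.5546j + 0.6675k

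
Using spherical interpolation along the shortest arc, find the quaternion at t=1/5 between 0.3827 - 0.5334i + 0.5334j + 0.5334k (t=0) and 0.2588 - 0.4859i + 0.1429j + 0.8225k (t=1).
0.365 - 0.5348i + 0.4633j + 0.605k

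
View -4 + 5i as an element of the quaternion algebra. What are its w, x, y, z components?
-4 + 5i + 0j + 0k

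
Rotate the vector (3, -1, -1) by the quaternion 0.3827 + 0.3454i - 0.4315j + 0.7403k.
(-0.722, 2.044, 2.511)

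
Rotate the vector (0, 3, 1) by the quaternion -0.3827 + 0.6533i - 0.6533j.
(-2.061, 0.939, -2.207)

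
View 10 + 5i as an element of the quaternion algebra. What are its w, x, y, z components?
10 + 5i + 0j + 0k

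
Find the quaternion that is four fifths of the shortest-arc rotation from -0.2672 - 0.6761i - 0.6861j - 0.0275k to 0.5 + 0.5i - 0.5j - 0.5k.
-0.5396 - 0.6577i + 0.2641j + 0.4544k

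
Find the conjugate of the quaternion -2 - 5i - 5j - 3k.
-2 + 5i + 5j + 3k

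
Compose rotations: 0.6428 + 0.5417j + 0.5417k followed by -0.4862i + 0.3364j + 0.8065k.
-0.6191 - 0.5672i + 0.4796j + 0.255k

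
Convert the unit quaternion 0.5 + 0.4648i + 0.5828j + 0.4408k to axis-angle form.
axis = (0.5367, 0.673, 0.509), θ = 2π/3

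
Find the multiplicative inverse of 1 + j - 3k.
0.0909 - 0.0909j + 0.2727k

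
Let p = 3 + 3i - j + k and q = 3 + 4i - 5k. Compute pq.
2 + 26i + 16j - 8k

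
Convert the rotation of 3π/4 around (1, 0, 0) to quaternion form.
0.3827 + 0.9239i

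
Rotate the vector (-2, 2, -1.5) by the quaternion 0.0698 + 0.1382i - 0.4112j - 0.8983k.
(2.386, -1.905, 0.962)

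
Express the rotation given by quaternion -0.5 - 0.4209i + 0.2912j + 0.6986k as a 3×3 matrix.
[[-0.1457, 0.4535, -0.8793], [-0.9437, -0.3304, -0.014], [-0.2969, 0.8278, 0.4761]]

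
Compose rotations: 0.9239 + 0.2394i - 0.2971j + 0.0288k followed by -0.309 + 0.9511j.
-0.0029 - 0.0466i + 0.9705j - 0.2366k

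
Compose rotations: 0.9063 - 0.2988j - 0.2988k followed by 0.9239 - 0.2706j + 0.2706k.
0.8373 + 0.1617i - 0.5213j - 0.0308k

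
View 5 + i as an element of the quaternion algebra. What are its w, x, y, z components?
5 + i + 0j + 0k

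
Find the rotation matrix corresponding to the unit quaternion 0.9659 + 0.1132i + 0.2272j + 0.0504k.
[[0.8917, -0.0459, 0.4503], [0.1488, 0.9693, -0.1958], [-0.4275, 0.2416, 0.8711]]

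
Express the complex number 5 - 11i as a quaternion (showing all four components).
5 - 11i + 0j + 0k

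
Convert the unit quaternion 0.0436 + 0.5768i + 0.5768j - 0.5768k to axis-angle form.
axis = (√3/3, √3/3, -√3/3), θ = 175°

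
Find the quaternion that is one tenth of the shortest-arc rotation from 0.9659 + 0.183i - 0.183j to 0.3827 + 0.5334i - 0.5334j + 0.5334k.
0.9422 + 0.2326i - 0.2326j + 0.0626k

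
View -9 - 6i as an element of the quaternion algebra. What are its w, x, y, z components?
-9 - 6i + 0j + 0k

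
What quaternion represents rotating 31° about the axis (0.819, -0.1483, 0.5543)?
0.9636 + 0.2189i - 0.0396j + 0.1481k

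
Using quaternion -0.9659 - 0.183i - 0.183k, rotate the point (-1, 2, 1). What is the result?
(-1.573, 1.025, 1.573)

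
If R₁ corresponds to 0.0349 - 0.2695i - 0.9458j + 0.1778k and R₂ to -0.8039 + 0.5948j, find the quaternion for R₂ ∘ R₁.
0.5345 + 0.3224i + 0.7811j + 0.0174k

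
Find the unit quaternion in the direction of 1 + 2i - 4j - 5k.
0.1474 + 0.2949i - 0.5898j - 0.7372k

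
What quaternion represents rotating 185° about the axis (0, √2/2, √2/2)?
-0.0436 + 0.7064j + 0.7064k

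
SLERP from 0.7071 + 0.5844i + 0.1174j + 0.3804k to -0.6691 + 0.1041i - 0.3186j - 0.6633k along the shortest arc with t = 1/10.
0.7241 + 0.5254i + 0.1433j + 0.4233k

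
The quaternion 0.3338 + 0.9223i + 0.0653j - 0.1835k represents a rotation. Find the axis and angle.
axis = (0.9784, 0.0693, -0.1947), θ = 141°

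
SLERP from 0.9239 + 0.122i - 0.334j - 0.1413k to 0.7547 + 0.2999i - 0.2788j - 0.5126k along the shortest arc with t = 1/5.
0.9044 + 0.1608i - 0.3282j - 0.2204k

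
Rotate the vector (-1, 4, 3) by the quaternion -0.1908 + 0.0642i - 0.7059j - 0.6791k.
(0.066, 3.059, 4.079)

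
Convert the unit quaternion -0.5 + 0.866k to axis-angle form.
axis = (0, 0, 1), θ = 4π/3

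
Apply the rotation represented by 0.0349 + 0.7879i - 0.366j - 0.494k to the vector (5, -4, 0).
(3.389, -0.138, -5.431)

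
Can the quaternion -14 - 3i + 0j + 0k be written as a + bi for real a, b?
Yes. The quaternion -14 - 3i has j- and k-coefficients y = z = 0, so it lies in the complex subalgebra spanned by 1 and i.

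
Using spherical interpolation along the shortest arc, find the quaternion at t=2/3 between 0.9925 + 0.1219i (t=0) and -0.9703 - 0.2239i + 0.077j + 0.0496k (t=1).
0.9798 + 0.1903i - 0.0514j - 0.0331k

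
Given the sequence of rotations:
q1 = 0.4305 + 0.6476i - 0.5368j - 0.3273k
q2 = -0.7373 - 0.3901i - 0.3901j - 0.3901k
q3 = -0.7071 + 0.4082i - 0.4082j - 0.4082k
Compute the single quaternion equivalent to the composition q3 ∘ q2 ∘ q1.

q2 · q1 = -0.4019 - 0.7271i - 0.1525j + 0.5354k
q3 · q2 · q1 = 0.7373 + 0.0693i + 0.3501j - 0.5736k
0.7373 + 0.0693i + 0.3501j - 0.5736k


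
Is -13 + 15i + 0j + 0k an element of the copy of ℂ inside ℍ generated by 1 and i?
Yes. The quaternion -13 + 15i has j- and k-coefficients y = z = 0, so it lies in the complex subalgebra spanned by 1 and i.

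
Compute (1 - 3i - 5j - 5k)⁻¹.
0.0167 + 0.05i + 0.0833j + 0.0833k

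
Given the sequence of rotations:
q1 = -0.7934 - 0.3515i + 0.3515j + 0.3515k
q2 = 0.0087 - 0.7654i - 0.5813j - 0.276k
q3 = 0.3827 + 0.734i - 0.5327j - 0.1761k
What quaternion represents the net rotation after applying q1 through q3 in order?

q2 · q1 = 0.0254 + 0.4969i + 0.8303j - 0.2513k
q3 · q2 · q1 = 0.043 + 0.4889i + 0.4012j + 0.7735k
0.043 + 0.4889i + 0.4012j + 0.7735k


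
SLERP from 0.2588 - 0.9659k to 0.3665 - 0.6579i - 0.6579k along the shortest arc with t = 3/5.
0.3462 - 0.42i - 0.8389k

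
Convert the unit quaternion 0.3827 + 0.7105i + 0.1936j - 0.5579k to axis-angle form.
axis = (0.769, 0.2096, -0.6039), θ = 3π/4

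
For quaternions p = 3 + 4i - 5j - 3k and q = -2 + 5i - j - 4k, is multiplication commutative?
No: pq = -43 + 24i + 8j + 15k ≠ -43 - 10i + 6j - 27k = qp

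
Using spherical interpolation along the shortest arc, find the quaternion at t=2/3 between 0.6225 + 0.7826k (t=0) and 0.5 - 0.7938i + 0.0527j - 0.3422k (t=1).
0.7297 - 0.6763i + 0.0449j + 0.0903k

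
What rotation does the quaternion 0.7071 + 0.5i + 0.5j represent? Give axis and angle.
axis = (√2/2, √2/2, 0), θ = π/2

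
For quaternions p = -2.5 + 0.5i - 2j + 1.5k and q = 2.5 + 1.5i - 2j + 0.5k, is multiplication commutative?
No: pq = -11.75 - 0.5i + 2j + 4.5k ≠ -11.75 - 4.5i - 2j + 0.5k = qp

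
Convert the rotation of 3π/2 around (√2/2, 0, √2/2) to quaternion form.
-0.7071 + 0.5i + 0.5k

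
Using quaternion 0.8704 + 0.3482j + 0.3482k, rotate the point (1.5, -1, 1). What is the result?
(1.985, 0.394, -0.394)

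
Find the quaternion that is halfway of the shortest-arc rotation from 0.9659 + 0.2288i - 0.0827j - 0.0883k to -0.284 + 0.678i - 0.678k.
0.8587 - 0.3086i - 0.0568j + 0.4051k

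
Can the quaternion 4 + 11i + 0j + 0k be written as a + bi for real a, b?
Yes. The quaternion 4 + 11i has j- and k-coefficients y = z = 0, so it lies in the complex subalgebra spanned by 1 and i.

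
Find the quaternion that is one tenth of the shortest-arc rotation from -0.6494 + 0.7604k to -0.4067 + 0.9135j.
-0.6756 + 0.1231j + 0.7269k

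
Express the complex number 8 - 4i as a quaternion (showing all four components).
8 - 4i + 0j + 0k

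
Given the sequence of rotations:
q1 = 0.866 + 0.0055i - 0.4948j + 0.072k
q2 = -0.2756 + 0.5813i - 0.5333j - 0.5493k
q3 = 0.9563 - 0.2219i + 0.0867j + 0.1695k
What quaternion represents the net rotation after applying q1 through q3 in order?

q2 · q1 = -0.4662 + 0.1917i - 0.3703j - 0.7802k
q3 · q2 · q1 = -0.2389 + 0.2819i - 0.5352j - 0.7596k
-0.2389 + 0.2819i - 0.5352j - 0.7596k


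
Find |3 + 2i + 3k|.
√22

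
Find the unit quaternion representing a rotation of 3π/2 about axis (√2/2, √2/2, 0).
-0.7071 + 0.5i + 0.5j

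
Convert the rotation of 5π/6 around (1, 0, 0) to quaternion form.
0.2588 + 0.9659i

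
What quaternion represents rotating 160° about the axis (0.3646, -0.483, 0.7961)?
0.1736 + 0.3591i - 0.4757j + 0.784k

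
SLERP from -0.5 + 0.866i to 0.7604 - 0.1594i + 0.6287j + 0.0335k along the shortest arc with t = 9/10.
-0.7691 + 0.2524i - 0.5864j - 0.0312k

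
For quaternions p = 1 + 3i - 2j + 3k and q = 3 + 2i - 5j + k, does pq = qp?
No: pq = -16 + 24i - 8j - k ≠ -16 - 2i - 14j + 21k = qp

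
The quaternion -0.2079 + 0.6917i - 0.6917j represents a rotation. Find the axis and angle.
axis = (√2/2, -√2/2, 0), θ = 204°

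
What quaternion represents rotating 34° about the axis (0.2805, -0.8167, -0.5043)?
0.9563 + 0.082i - 0.2388j - 0.1474k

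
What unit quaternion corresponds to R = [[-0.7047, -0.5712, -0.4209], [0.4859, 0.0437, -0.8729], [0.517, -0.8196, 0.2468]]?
0.3827 + 0.0348i - 0.6127j + 0.6906k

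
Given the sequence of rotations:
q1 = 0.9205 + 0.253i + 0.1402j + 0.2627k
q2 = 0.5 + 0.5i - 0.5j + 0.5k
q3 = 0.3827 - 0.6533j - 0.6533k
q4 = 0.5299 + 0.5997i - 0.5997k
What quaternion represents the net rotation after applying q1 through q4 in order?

q2 · q1 = 0.2725 + 0.3853i - 0.395j + 0.7882k
q3 · q2 · q1 = 0.3612 - 0.6255i - 0.5809j + 0.3753k
q4 · q3 · q2 · q1 = 0.7916 - 0.4632i - 0.1578j - 0.3661k
0.7916 - 0.4632i - 0.1578j - 0.3661k


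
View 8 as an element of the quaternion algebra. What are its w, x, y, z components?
8 + 0i + 0j + 0k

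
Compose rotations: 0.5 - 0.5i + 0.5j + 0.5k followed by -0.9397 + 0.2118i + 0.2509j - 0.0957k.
-0.4415 + 0.749i - 0.4024j - 0.2863k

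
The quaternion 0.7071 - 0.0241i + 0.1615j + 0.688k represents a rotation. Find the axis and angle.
axis = (-0.0341, 0.2284, 0.973), θ = π/2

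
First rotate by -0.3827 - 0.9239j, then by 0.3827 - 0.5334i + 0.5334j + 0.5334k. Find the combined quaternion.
0.3463 + 0.6969i - 0.5577j + 0.2887k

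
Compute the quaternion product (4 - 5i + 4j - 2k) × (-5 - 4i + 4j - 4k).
-64 + i - 16j - 10k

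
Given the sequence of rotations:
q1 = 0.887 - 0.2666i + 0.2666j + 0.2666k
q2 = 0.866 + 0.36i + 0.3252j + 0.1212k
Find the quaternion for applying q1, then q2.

q2 · q1 = 0.7451 + 0.1428i + 0.391j + 0.5211k
0.7451 + 0.1428i + 0.391j + 0.5211k


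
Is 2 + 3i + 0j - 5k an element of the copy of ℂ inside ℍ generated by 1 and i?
No. The quaternion 2 + 3i - 5k has j-coefficient y = 0 and k-coefficient z = -5, not both zero, so it does not lie in the complex subalgebra spanned by 1 and i.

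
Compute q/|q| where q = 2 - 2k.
0.7071 - 0.7071k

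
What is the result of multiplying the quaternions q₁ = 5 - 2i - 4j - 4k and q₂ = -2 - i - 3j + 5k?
-4 - 33i + 7j + 35k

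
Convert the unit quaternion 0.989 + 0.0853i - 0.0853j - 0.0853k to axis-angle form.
axis = (√3/3, -√3/3, -√3/3), θ = 17°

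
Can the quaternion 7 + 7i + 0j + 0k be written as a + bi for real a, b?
Yes. The quaternion 7 + 7i has j- and k-coefficients y = z = 0, so it lies in the complex subalgebra spanned by 1 and i.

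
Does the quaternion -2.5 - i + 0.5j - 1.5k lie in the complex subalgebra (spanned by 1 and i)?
No. The quaternion -2.5 - i + 0.5j - 1.5k has j-coefficient y = 0.5 and k-coefficient z = -1.5, not both zero, so it does not lie in the complex subalgebra spanned by 1 and i.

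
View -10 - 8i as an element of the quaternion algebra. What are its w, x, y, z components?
-10 - 8i + 0j + 0k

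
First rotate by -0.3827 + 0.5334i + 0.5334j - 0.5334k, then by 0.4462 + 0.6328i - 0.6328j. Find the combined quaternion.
-0.1708 + 0.3334i + 0.8177j + 0.4371k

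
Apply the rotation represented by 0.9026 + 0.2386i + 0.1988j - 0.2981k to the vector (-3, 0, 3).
(-1.58, -0.318, 3.925)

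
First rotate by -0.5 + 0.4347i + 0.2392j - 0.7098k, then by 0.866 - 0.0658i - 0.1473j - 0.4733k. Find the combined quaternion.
-0.7051 + 0.6271i + 0.0283j - 0.3297k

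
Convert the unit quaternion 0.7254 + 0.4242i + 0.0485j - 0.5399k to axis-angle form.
axis = (0.6163, 0.0705, -0.7844), θ = 87°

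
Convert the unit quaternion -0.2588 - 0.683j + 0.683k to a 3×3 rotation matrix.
[[-0.866, 0.3535, 0.3535], [-0.3535, 0.067, -0.933], [-0.3535, -0.933, 0.067]]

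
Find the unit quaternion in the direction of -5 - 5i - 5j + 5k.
-0.5 - 0.5i - 0.5j + 0.5k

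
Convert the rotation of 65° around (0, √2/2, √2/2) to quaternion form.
0.8434 + 0.3799j + 0.3799k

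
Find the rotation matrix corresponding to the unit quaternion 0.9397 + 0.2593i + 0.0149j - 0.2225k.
[[0.9005, 0.4259, -0.0874], [-0.4104, 0.7665, -0.494], [-0.1434, 0.4807, 0.8651]]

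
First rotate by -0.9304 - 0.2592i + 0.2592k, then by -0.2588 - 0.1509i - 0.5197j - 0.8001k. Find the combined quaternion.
0.4091 + 0.0728i + 0.73j + 0.5426k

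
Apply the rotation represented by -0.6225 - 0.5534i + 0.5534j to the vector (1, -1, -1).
(1.689, -0.311, 0.225)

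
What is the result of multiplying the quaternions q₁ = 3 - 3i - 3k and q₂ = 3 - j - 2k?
3 - 12i - 9j - 12k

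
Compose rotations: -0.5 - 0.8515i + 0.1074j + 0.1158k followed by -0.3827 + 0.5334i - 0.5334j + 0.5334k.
0.6411 - 0.0599i - 0.2904j - 0.7079k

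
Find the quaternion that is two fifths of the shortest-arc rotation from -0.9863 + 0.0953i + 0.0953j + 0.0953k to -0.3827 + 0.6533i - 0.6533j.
-0.8829 + 0.3888i - 0.2546j + 0.0671k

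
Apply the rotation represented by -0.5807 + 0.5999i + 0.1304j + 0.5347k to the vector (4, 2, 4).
(5.092, 0.903, 3.042)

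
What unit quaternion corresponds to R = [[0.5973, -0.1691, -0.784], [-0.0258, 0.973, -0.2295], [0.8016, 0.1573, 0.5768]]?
0.887 + 0.109i - 0.4469j + 0.0404k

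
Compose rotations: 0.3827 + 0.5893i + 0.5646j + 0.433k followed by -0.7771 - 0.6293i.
0.0735 - 0.6988i - 0.1663j - 0.6918k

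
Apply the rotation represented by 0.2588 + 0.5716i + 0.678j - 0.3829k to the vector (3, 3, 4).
(1.935, -1.37, -5.327)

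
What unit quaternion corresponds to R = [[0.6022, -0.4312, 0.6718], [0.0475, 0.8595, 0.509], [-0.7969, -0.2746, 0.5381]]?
0.866 - 0.2262i + 0.424j + 0.1382k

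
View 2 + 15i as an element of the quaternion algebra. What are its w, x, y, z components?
2 + 15i + 0j + 0k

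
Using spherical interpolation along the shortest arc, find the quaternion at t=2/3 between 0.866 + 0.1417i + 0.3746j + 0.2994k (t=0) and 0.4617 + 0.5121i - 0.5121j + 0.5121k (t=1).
0.6997 + 0.4441i - 0.2347j + 0.508k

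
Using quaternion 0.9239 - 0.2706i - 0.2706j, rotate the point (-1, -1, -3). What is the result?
(0.5, -2.5, -2.121)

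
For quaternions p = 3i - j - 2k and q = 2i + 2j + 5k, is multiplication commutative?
No: pq = 6 - i - 19j + 8k ≠ 6 + i + 19j - 8k = qp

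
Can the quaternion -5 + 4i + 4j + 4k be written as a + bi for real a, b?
No. The quaternion -5 + 4i + 4j + 4k has j-coefficient y = 4 and k-coefficient z = 4, not both zero, so it does not lie in the complex subalgebra spanned by 1 and i.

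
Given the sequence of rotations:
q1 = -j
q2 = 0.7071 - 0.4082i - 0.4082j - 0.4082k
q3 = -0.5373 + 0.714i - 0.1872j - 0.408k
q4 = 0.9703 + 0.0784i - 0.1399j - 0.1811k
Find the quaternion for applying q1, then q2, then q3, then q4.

q2 · q1 = -0.4082 - 0.4082i - 0.7071j + 0.4082k
q3 · q2 · q1 = 0.545 - 0.437i + 0.3314j - 0.6341k
q4 · q3 · q2 · q1 = 0.4946 - 0.2326i + 0.3742j - 0.7491k
0.4946 - 0.2326i + 0.3742j - 0.7491k


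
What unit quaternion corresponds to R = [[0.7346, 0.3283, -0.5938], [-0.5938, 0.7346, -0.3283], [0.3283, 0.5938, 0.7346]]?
0.895 + 0.2576i - 0.2576j - 0.2576k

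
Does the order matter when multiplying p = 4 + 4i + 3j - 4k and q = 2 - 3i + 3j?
Yes: pq = 11 + 8i + 30j + 13k ≠ 11 - 16i + 6j - 29k = qp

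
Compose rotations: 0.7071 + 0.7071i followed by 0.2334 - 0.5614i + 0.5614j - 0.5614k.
0.562 - 0.2319i - 0.7939k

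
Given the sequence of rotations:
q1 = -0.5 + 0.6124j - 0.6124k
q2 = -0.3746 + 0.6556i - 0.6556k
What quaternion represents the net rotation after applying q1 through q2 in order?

q2 · q1 = -0.2142 + 0.0737i + 0.1721j + 0.9587k
-0.2142 + 0.0737i + 0.1721j + 0.9587k


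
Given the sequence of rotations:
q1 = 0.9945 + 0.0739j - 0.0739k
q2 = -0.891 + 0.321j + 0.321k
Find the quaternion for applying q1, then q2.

q2 · q1 = -0.8861 - 0.0474i + 0.2534j + 0.3851k
-0.8861 - 0.0474i + 0.2534j + 0.3851k


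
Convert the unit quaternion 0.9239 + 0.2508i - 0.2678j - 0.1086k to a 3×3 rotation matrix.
[[0.833, 0.0663, -0.5493], [-0.335, 0.8506, -0.4053], [0.4404, 0.5216, 0.7308]]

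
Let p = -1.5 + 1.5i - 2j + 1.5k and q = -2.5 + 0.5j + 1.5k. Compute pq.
2.5 - 7.5i + 2j - 5.25k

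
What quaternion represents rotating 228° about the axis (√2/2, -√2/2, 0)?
-0.4067 + 0.646i - 0.646j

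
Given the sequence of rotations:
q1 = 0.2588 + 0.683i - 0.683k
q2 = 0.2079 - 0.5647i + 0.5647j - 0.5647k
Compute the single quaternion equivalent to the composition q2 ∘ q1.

q2 · q1 = 0.0538 - 0.3898i - 0.6252j - 0.6738k
0.0538 - 0.3898i - 0.6252j - 0.6738k


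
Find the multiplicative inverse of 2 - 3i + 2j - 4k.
0.0606 + 0.0909i - 0.0606j + 0.1212k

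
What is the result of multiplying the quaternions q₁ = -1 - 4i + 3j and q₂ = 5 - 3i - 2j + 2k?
-11 - 11i + 25j + 15k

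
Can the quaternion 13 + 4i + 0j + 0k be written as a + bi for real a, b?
Yes. The quaternion 13 + 4i has j- and k-coefficients y = z = 0, so it lies in the complex subalgebra spanned by 1 and i.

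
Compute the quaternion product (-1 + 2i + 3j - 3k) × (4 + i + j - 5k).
-24 - 5i + 18j - 8k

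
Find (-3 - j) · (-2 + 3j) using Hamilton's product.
9 - 7j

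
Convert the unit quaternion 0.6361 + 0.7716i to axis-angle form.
axis = (1, 0, 0), θ = 101°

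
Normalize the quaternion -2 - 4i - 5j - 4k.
-0.2561 - 0.5121i - 0.6402j - 0.5121k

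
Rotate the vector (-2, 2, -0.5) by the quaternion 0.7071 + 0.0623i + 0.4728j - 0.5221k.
(1.277, 2.544, 0.384)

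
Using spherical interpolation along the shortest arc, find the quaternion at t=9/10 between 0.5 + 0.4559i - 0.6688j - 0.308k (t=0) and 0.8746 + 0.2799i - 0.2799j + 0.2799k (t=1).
0.8622 + 0.3093i - 0.3333j + 0.2232k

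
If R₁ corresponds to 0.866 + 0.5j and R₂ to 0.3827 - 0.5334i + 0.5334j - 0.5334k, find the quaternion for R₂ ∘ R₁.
0.0647 - 0.1952i + 0.6533j - 0.7286k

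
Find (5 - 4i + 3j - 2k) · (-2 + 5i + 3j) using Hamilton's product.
1 + 39i - j - 23k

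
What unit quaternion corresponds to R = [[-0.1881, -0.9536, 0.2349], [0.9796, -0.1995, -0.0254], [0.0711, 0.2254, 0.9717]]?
0.6293 + 0.0996i + 0.0651j + 0.768k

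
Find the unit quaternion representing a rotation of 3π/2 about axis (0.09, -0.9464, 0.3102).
-0.7071 + 0.0636i - 0.6692j + 0.2193k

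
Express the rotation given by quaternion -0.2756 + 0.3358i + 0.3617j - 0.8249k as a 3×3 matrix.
[[-0.6226, -0.2118, -0.7534], [0.6976, -0.5864, -0.4116], [-0.3546, -0.7818, 0.5128]]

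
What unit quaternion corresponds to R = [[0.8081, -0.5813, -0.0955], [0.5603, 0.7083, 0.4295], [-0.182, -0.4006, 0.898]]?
0.9239 - 0.2246i + 0.0234j + 0.3089k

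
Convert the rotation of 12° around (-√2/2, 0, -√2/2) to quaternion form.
0.9945 - 0.0739i - 0.0739k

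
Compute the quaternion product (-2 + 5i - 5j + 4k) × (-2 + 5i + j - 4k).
-4i + 48j + 30k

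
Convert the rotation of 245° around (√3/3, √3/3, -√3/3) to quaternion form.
-0.5373 + 0.4869i + 0.4869j - 0.4869k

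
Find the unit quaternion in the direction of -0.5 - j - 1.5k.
-0.2673 - 0.5345j - 0.8018k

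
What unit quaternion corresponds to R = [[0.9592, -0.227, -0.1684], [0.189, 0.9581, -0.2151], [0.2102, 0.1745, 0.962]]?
0.9848 + 0.0989i - 0.0961j + 0.1056k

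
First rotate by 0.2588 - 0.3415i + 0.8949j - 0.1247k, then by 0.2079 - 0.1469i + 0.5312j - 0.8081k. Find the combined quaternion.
-0.5725 + 0.5479i + 0.5812j - 0.1851k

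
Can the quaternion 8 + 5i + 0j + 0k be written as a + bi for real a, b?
Yes. The quaternion 8 + 5i has j- and k-coefficients y = z = 0, so it lies in the complex subalgebra spanned by 1 and i.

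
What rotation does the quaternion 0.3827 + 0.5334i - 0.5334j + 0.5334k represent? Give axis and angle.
axis = (√3/3, -√3/3, √3/3), θ = 3π/4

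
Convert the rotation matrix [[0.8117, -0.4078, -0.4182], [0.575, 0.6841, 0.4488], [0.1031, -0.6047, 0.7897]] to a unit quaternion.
0.9063 - 0.2906i - 0.1438j + 0.2711k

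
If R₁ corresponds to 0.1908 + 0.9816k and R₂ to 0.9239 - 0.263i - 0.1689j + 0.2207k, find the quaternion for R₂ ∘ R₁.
-0.0404 - 0.216i + 0.2259j + 0.949k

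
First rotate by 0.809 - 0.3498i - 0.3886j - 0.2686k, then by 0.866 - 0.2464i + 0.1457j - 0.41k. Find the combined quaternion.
0.5609 - 0.7007i - 0.1414j - 0.4176k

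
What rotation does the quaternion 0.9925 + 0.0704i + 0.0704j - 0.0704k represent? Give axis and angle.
axis = (√3/3, √3/3, -√3/3), θ = 14°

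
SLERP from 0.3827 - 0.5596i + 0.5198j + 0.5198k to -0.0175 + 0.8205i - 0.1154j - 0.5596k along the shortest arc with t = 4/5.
0.0957 - 0.7908i + 0.205j + 0.5687k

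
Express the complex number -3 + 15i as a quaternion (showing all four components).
-3 + 15i + 0j + 0k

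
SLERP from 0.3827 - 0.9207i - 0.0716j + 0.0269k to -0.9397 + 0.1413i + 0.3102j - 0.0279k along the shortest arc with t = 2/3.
0.8457 - 0.4664i - 0.2576j + 0.0312k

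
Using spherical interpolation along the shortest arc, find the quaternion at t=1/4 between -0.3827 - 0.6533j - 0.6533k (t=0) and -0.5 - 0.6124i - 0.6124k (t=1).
-0.4511 - 0.1765i - 0.5241j - 0.7005k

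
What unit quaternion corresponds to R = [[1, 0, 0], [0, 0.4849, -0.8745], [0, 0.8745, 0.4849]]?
0.8617 + 0.5075i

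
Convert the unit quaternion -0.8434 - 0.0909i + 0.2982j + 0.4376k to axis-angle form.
axis = (-0.1692, 0.555, 0.8145), θ = 295°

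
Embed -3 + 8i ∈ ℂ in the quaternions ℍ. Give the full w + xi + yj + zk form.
-3 + 8i + 0j + 0k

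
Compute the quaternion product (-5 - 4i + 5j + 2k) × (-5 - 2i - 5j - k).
44 + 35i - 8j + 25k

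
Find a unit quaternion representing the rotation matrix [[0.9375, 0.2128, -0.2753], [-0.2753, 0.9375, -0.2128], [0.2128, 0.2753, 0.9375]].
0.9763 + 0.125i - 0.125j - 0.125k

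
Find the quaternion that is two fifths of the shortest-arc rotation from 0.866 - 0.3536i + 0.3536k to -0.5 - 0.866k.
0.7678 - 0.2252i + 0.5998k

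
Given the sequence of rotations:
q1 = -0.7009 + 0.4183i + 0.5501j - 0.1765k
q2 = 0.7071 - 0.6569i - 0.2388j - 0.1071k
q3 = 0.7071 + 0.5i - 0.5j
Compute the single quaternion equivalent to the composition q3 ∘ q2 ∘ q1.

q2 · q1 = -0.1084 + 0.8573i + 0.3956j - 0.3112k
q3 · q2 · q1 = -0.3075 + 0.7076i + 0.4895j + 0.4064k
-0.3075 + 0.7076i + 0.4895j + 0.4064k


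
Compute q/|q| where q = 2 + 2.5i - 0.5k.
0.6172 + 0.7715i - 0.1543k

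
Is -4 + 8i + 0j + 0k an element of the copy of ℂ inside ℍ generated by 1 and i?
Yes. The quaternion -4 + 8i has j- and k-coefficients y = z = 0, so it lies in the complex subalgebra spanned by 1 and i.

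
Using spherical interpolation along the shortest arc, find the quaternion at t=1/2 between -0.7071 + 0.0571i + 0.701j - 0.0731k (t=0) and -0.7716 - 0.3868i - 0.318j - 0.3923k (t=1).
-0.9069 - 0.2022i + 0.2349j - 0.2854k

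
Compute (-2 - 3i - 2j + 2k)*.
-2 + 3i + 2j - 2k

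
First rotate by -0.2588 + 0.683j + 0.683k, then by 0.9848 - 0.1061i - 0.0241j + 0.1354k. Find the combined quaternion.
-0.3309 - 0.0815i + 0.7513j + 0.5651k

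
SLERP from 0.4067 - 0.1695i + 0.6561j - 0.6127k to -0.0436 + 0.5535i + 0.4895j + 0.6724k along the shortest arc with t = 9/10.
0.0986 - 0.5563i - 0.3798j - 0.7325k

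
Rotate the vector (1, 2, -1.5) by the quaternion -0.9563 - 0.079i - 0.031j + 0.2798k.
(1.899, 1.384, -1.314)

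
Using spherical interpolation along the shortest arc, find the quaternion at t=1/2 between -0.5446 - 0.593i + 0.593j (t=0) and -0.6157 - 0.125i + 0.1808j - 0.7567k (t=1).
-0.6662 - 0.4123i + 0.4443j - 0.4345k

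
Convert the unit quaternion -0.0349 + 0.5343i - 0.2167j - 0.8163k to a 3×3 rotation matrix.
[[-0.4266, -0.2885, -0.8572], [-0.1746, -0.9036, 0.3911], [-0.8874, 0.3165, 0.3351]]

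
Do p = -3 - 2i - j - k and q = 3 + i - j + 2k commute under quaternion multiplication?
No: pq = -6 - 12i + 3j - 6k ≠ -6 - 6i - 3j - 12k = qp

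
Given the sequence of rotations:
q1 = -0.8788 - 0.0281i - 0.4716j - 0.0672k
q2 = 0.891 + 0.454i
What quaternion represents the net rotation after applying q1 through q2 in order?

q2 · q1 = -0.7703 - 0.424i - 0.3897j - 0.274k
-0.7703 - 0.424i - 0.3897j - 0.274k


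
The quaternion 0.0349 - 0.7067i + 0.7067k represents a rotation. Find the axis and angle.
axis = (-√2/2, 0, √2/2), θ = 176°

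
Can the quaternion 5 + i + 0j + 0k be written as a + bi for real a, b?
Yes. The quaternion 5 + i has j- and k-coefficients y = z = 0, so it lies in the complex subalgebra spanned by 1 and i.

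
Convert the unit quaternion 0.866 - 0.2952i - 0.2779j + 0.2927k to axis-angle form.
axis = (-0.5903, -0.5558, 0.5853), θ = π/3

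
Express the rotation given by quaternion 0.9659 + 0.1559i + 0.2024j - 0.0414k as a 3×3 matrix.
[[0.9146, 0.1431, 0.3781], [-0.0169, 0.948, -0.3179], [-0.4039, 0.2844, 0.8695]]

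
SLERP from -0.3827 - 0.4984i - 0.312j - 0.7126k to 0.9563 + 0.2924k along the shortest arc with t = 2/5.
-0.6916 - 0.3313i - 0.2074j - 0.6074k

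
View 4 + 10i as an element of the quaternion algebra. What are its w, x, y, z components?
4 + 10i + 0j + 0k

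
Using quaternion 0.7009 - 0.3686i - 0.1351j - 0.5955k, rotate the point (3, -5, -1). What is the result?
(-4.159, -2.978, 2.972)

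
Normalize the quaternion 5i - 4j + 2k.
0.7454i - 0.5963j + 0.2981k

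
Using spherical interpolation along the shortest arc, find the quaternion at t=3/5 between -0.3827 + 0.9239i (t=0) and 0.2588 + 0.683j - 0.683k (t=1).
-0.4145 + 0.5155i - 0.5303j + 0.5303k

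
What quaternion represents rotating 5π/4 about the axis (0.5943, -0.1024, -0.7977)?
-0.3827 + 0.5491i - 0.0946j - 0.737k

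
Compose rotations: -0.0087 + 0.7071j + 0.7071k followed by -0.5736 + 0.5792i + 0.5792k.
-0.4046 - 0.4146i - 0.8151j - 0.0011k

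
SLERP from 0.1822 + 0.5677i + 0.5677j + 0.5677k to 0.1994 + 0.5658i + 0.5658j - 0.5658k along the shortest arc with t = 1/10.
0.1982 + 0.6103i + 0.6103j + 0.4646k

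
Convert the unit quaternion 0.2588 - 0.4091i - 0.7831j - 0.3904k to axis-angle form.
axis = (-0.4235, -0.8107, -0.4042), θ = 5π/6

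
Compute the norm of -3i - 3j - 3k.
√27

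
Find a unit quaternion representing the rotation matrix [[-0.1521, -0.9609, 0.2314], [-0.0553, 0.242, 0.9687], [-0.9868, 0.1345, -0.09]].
0.5 - 0.4171i + 0.6091j + 0.4528k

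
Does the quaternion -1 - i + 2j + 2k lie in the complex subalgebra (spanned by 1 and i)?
No. The quaternion -1 - i + 2j + 2k has j-coefficient y = 2 and k-coefficient z = 2, not both zero, so it does not lie in the complex subalgebra spanned by 1 and i.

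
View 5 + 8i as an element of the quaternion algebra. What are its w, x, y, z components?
5 + 8i + 0j + 0k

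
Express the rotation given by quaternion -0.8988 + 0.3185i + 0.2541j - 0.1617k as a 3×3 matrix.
[[0.8186, -0.1288, -0.5598], [0.4525, 0.7448, 0.4904], [0.3538, -0.6547, 0.668]]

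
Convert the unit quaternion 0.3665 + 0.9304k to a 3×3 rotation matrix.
[[-0.7313, -0.682, 0], [0.682, -0.7313, 0], [0, 0, 1]]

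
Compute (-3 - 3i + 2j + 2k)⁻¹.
-0.1154 + 0.1154i - 0.0769j - 0.0769k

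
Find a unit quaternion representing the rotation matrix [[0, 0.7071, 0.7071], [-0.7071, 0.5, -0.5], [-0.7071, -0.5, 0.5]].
0.7071 + 0.5j - 0.5k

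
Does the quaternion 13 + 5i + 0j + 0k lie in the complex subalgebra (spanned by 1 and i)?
Yes. The quaternion 13 + 5i has j- and k-coefficients y = z = 0, so it lies in the complex subalgebra spanned by 1 and i.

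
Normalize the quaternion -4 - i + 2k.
-0.8729 - 0.2182i + 0.4364k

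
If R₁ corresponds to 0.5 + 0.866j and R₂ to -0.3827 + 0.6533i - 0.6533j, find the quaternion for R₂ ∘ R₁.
0.3744 + 0.3266i - 0.6581j + 0.5658k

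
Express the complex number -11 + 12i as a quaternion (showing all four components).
-11 + 12i + 0j + 0k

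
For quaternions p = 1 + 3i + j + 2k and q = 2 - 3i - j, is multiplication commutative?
No: pq = 12 + 5i - 5j + 4k ≠ 12 + i + 7j + 4k = qp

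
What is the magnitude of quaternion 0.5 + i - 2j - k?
2.5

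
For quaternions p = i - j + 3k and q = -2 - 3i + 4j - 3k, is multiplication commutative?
No: pq = 16 - 11i - 4j - 5k ≠ 16 + 7i + 8j - 7k = qp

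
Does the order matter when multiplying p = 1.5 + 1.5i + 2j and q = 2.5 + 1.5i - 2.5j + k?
Yes: pq = 6.5 + 8i - 0.25j - 5.25k ≠ 6.5 + 4i + 2.75j + 8.25k = qp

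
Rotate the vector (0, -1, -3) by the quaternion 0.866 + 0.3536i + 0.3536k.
(-0.138, 1.337, -2.862)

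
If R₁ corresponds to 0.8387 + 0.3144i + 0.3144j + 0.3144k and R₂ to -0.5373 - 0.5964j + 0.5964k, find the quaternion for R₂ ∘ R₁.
-0.4506 - 0.5439i - 0.4816j + 0.5188k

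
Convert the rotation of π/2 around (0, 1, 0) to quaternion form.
0.7071 + 0.7071j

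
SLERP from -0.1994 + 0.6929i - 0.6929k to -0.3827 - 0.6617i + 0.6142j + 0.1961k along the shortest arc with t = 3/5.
0.1654 + 0.7701i - 0.4147j - 0.4557k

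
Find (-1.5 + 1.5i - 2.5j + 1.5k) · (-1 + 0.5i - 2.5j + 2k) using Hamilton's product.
-8.5 - 3.5i + 4j - 7k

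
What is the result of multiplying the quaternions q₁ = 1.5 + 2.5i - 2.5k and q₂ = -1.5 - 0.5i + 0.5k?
0.25 - 4.5i + 4.5k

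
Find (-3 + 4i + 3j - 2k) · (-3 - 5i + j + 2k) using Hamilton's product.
30 + 11i - 10j + 19k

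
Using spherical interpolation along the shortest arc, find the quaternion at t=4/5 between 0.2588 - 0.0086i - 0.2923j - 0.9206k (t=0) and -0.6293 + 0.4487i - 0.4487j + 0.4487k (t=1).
0.6082 - 0.3905i + 0.3166j - 0.6143k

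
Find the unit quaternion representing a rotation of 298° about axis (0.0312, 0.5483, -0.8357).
-0.8572 + 0.0161i + 0.2824j - 0.4304k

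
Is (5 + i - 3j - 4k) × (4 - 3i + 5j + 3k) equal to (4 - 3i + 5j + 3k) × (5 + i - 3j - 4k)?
No: pq = 50 + 22j - 5k ≠ 50 - 22i + 4j + 3k = qp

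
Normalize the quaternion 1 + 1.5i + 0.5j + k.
0.4714 + 0.7071i + 0.2357j + 0.4714k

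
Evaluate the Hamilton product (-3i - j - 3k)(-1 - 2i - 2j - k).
-11 - 2i + 4j + 7k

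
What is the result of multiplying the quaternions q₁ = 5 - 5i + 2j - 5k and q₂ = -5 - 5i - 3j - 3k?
-59 - 21i - 15j + 35k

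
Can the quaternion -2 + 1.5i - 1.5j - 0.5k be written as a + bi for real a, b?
No. The quaternion -2 + 1.5i - 1.5j - 0.5k has j-coefficient y = -1.5 and k-coefficient z = -0.5, not both zero, so it does not lie in the complex subalgebra spanned by 1 and i.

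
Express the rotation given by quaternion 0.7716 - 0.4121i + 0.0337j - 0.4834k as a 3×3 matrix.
[[0.5304, 0.7182, 0.4504], [-0.7738, 0.193, 0.6034], [0.3464, -0.6685, 0.6581]]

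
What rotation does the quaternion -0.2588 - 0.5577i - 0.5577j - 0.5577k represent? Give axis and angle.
axis = (-√3/3, -√3/3, -√3/3), θ = 7π/6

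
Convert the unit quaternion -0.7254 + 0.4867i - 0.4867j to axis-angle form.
axis = (√2/2, -√2/2, 0), θ = 273°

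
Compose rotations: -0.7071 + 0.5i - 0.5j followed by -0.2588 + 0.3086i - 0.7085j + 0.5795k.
-0.3256 - 0.0579i + 0.9201j - 0.2098k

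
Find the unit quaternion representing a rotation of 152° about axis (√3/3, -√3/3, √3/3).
0.2419 + 0.5602i - 0.5602j + 0.5602k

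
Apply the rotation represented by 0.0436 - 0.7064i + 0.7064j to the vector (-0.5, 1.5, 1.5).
(-1.406, 0.594, -1.556)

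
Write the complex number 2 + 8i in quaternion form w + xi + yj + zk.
2 + 8i + 0j + 0k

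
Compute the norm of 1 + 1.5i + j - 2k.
2.872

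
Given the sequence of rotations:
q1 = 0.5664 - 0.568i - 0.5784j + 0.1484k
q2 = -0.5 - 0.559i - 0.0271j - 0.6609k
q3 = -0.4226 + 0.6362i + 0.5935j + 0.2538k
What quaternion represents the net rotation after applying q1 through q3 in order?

q2 · q1 = -0.5183 - 0.4189i + 0.7322j - 0.1406k
q3 · q2 · q1 = 0.0867 - 0.422i - 0.6339j + 0.6423k
0.0867 - 0.422i - 0.6339j + 0.6423k


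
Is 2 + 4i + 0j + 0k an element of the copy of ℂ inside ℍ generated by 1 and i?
Yes. The quaternion 2 + 4i has j- and k-coefficients y = z = 0, so it lies in the complex subalgebra spanned by 1 and i.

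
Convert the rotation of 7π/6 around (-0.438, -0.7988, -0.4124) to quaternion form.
-0.2588 - 0.4231i - 0.7716j - 0.3983k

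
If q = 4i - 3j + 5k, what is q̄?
-4i + 3j - 5k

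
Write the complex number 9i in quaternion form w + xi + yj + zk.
0 + 9i + 0j + 0k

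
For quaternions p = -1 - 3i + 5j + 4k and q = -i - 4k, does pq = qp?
No: pq = 13 - 19i - 16j + 9k ≠ 13 + 21i + 16j - k = qp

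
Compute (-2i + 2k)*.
2i - 2k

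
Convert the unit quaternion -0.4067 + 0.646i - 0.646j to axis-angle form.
axis = (√2/2, -√2/2, 0), θ = 228°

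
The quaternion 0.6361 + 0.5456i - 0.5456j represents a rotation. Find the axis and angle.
axis = (√2/2, -√2/2, 0), θ = 101°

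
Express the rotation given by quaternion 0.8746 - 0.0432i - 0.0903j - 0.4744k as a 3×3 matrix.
[[0.5336, 0.8376, -0.117], [-0.822, 0.5462, 0.1612], [0.1989, 0.0101, 0.98]]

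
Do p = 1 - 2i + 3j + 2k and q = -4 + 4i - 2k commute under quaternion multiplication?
No: pq = 8 + 6i - 8j - 22k ≠ 8 + 18i - 16j + 2k = qp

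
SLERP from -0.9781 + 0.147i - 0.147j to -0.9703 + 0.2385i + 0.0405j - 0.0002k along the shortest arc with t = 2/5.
-0.9801 + 0.1846i - 0.0723j - 0.0001k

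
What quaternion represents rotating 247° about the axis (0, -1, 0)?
-0.5519 - 0.8339j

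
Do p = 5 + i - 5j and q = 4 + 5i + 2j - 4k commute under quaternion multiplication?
No: pq = 25 + 49i - 6j + 7k ≠ 25 + 9i - 14j - 47k = qp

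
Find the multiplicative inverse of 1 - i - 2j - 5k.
0.0323 + 0.0323i + 0.0645j + 0.1613k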